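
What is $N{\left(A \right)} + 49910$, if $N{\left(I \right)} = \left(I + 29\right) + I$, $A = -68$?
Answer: $49803$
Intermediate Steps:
$N{\left(I \right)} = 29 + 2 I$ ($N{\left(I \right)} = \left(29 + I\right) + I = 29 + 2 I$)
$N{\left(A \right)} + 49910 = \left(29 + 2 \left(-68\right)\right) + 49910 = \left(29 - 136\right) + 49910 = -107 + 49910 = 49803$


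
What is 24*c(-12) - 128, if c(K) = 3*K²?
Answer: 10240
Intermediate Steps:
24*c(-12) - 128 = 24*(3*(-12)²) - 128 = 24*(3*144) - 128 = 24*432 - 128 = 10368 - 128 = 10240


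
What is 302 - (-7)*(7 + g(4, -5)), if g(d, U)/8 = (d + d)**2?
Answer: 3935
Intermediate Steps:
g(d, U) = 32*d**2 (g(d, U) = 8*(d + d)**2 = 8*(2*d)**2 = 8*(4*d**2) = 32*d**2)
302 - (-7)*(7 + g(4, -5)) = 302 - (-7)*(7 + 32*4**2) = 302 - (-7)*(7 + 32*16) = 302 - (-7)*(7 + 512) = 302 - (-7)*519 = 302 - 1*(-3633) = 302 + 3633 = 3935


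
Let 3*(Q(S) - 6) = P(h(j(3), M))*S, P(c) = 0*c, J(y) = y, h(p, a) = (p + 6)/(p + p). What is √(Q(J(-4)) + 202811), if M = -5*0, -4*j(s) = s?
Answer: √202817 ≈ 450.35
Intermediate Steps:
j(s) = -s/4
M = 0
h(p, a) = (6 + p)/(2*p) (h(p, a) = (6 + p)/((2*p)) = (6 + p)*(1/(2*p)) = (6 + p)/(2*p))
P(c) = 0
Q(S) = 6 (Q(S) = 6 + (0*S)/3 = 6 + (⅓)*0 = 6 + 0 = 6)
√(Q(J(-4)) + 202811) = √(6 + 202811) = √202817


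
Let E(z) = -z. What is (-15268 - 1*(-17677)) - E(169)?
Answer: 2578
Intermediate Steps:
(-15268 - 1*(-17677)) - E(169) = (-15268 - 1*(-17677)) - (-1)*169 = (-15268 + 17677) - 1*(-169) = 2409 + 169 = 2578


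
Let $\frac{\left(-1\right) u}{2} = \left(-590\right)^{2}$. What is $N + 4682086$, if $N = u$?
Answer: $3985886$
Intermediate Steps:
$u = -696200$ ($u = - 2 \left(-590\right)^{2} = \left(-2\right) 348100 = -696200$)
$N = -696200$
$N + 4682086 = -696200 + 4682086 = 3985886$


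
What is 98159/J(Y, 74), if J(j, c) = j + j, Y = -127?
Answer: -98159/254 ≈ -386.45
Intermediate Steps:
J(j, c) = 2*j
98159/J(Y, 74) = 98159/((2*(-127))) = 98159/(-254) = 98159*(-1/254) = -98159/254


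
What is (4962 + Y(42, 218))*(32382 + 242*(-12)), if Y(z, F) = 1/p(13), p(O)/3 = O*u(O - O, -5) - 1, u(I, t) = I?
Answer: 146260010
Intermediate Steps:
p(O) = -3 (p(O) = 3*(O*(O - O) - 1) = 3*(O*0 - 1) = 3*(0 - 1) = 3*(-1) = -3)
Y(z, F) = -1/3 (Y(z, F) = 1/(-3) = -1/3)
(4962 + Y(42, 218))*(32382 + 242*(-12)) = (4962 - 1/3)*(32382 + 242*(-12)) = 14885*(32382 - 2904)/3 = (14885/3)*29478 = 146260010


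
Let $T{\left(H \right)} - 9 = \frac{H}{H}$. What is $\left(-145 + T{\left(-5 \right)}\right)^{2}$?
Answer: $18225$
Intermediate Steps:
$T{\left(H \right)} = 10$ ($T{\left(H \right)} = 9 + \frac{H}{H} = 9 + 1 = 10$)
$\left(-145 + T{\left(-5 \right)}\right)^{2} = \left(-145 + 10\right)^{2} = \left(-135\right)^{2} = 18225$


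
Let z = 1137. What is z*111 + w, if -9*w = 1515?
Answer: 378116/3 ≈ 1.2604e+5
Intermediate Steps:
w = -505/3 (w = -⅑*1515 = -505/3 ≈ -168.33)
z*111 + w = 1137*111 - 505/3 = 126207 - 505/3 = 378116/3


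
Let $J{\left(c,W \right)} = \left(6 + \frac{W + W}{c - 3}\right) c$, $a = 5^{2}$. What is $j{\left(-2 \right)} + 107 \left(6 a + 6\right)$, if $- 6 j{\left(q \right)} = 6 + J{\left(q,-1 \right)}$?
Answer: $\frac{250397}{15} \approx 16693.0$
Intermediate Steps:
$a = 25$
$J{\left(c,W \right)} = c \left(6 + \frac{2 W}{-3 + c}\right)$ ($J{\left(c,W \right)} = \left(6 + \frac{2 W}{-3 + c}\right) c = c \left(6 + \frac{2 W}{-3 + c}\right)$)
$j{\left(q \right)} = -1 - \frac{q \left(-10 + 3 q\right)}{3 \left(-3 + q\right)}$ ($j{\left(q \right)} = - \frac{6 + \frac{2 q \left(-9 - 1 + 3 q\right)}{-3 + q}}{6} = - \frac{6 + \frac{2 q \left(-10 + 3 q\right)}{-3 + q}}{6} = -1 - \frac{q \left(-10 + 3 q\right)}{3 \left(-3 + q\right)}$)
$j{\left(-2 \right)} + 107 \left(6 a + 6\right) = \frac{3 - \left(-2\right)^{2} + \frac{7}{3} \left(-2\right)}{-3 - 2} + 107 \left(6 \cdot 25 + 6\right) = \frac{3 - 4 - \frac{14}{3}}{-5} + 107 \left(150 + 6\right) = - \frac{3 - 4 - \frac{14}{3}}{5} + 107 \cdot 156 = \left(- \frac{1}{5}\right) \left(- \frac{17}{3}\right) + 16692 = \frac{17}{15} + 16692 = \frac{250397}{15}$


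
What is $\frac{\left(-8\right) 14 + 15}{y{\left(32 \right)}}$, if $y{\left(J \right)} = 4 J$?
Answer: $- \frac{97}{128} \approx -0.75781$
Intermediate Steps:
$\frac{\left(-8\right) 14 + 15}{y{\left(32 \right)}} = \frac{\left(-8\right) 14 + 15}{4 \cdot 32} = \frac{-112 + 15}{128} = \left(-97\right) \frac{1}{128} = - \frac{97}{128}$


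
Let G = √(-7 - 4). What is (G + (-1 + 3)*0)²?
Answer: -11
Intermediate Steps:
G = I*√11 (G = √(-11) = I*√11 ≈ 3.3166*I)
(G + (-1 + 3)*0)² = (I*√11 + (-1 + 3)*0)² = (I*√11 + 2*0)² = (I*√11 + 0)² = (I*√11)² = -11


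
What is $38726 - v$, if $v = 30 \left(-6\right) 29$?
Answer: $43946$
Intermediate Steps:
$v = -5220$ ($v = \left(-180\right) 29 = -5220$)
$38726 - v = 38726 - -5220 = 38726 + 5220 = 43946$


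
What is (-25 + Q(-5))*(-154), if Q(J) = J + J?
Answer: 5390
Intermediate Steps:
Q(J) = 2*J
(-25 + Q(-5))*(-154) = (-25 + 2*(-5))*(-154) = (-25 - 10)*(-154) = -35*(-154) = 5390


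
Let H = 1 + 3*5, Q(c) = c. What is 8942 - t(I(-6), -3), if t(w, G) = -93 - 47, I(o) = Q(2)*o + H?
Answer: 9082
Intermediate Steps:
H = 16 (H = 1 + 15 = 16)
I(o) = 16 + 2*o (I(o) = 2*o + 16 = 16 + 2*o)
t(w, G) = -140
8942 - t(I(-6), -3) = 8942 - 1*(-140) = 8942 + 140 = 9082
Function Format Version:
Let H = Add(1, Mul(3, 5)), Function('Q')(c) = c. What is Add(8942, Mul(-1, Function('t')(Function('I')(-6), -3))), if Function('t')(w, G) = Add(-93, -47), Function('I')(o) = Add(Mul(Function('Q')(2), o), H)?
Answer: 9082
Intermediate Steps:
H = 16 (H = Add(1, 15) = 16)
Function('I')(o) = Add(16, Mul(2, o)) (Function('I')(o) = Add(Mul(2, o), 16) = Add(16, Mul(2, o)))
Function('t')(w, G) = -140
Add(8942, Mul(-1, Function('t')(Function('I')(-6), -3))) = Add(8942, Mul(-1, -140)) = Add(8942, 140) = 9082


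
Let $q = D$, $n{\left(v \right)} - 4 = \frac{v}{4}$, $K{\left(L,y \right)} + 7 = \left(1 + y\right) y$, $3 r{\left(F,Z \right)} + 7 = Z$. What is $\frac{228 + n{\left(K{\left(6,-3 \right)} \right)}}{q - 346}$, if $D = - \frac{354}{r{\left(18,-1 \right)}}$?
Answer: $- \frac{927}{853} \approx -1.0868$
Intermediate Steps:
$r{\left(F,Z \right)} = - \frac{7}{3} + \frac{Z}{3}$
$K{\left(L,y \right)} = -7 + y \left(1 + y\right)$ ($K{\left(L,y \right)} = -7 + \left(1 + y\right) y = -7 + y \left(1 + y\right)$)
$n{\left(v \right)} = 4 + \frac{v}{4}$
$D = \frac{531}{4}$ ($D = - \frac{354}{- \frac{7}{3} + \frac{1}{3} \left(-1\right)} = - \frac{354}{- \frac{7}{3} - \frac{1}{3}} = - \frac{354}{- \frac{8}{3}} = \left(-354\right) \left(- \frac{3}{8}\right) = \frac{531}{4} \approx 132.75$)
$q = \frac{531}{4} \approx 132.75$
$\frac{228 + n{\left(K{\left(6,-3 \right)} \right)}}{q - 346} = \frac{228 + \left(4 + \frac{-7 - 3 + \left(-3\right)^{2}}{4}\right)}{\frac{531}{4} - 346} = \frac{228 + \left(4 + \frac{-7 - 3 + 9}{4}\right)}{\frac{531}{4} - 346} = \frac{228 + \left(4 + \frac{1}{4} \left(-1\right)\right)}{- \frac{853}{4}} = \left(228 + \left(4 - \frac{1}{4}\right)\right) \left(- \frac{4}{853}\right) = \left(228 + \frac{15}{4}\right) \left(- \frac{4}{853}\right) = \frac{927}{4} \left(- \frac{4}{853}\right) = - \frac{927}{853}$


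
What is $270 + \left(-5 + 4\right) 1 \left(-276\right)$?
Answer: $546$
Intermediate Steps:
$270 + \left(-5 + 4\right) 1 \left(-276\right) = 270 + \left(-1\right) 1 \left(-276\right) = 270 - -276 = 270 + 276 = 546$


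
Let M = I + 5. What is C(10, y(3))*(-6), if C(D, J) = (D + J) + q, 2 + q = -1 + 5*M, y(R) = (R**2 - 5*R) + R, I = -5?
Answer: -24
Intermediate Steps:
M = 0 (M = -5 + 5 = 0)
y(R) = R**2 - 4*R
q = -3 (q = -2 + (-1 + 5*0) = -2 + (-1 + 0) = -2 - 1 = -3)
C(D, J) = -3 + D + J (C(D, J) = (D + J) - 3 = -3 + D + J)
C(10, y(3))*(-6) = (-3 + 10 + 3*(-4 + 3))*(-6) = (-3 + 10 + 3*(-1))*(-6) = (-3 + 10 - 3)*(-6) = 4*(-6) = -24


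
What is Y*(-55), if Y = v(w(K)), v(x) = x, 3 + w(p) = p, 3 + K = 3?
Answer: 165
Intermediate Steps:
K = 0 (K = -3 + 3 = 0)
w(p) = -3 + p
Y = -3 (Y = -3 + 0 = -3)
Y*(-55) = -3*(-55) = 165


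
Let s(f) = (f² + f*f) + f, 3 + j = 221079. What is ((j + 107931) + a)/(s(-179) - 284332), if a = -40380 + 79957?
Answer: -368584/220429 ≈ -1.6721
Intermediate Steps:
j = 221076 (j = -3 + 221079 = 221076)
a = 39577
s(f) = f + 2*f² (s(f) = (f² + f²) + f = 2*f² + f = f + 2*f²)
((j + 107931) + a)/(s(-179) - 284332) = ((221076 + 107931) + 39577)/(-179*(1 + 2*(-179)) - 284332) = (329007 + 39577)/(-179*(1 - 358) - 284332) = 368584/(-179*(-357) - 284332) = 368584/(63903 - 284332) = 368584/(-220429) = 368584*(-1/220429) = -368584/220429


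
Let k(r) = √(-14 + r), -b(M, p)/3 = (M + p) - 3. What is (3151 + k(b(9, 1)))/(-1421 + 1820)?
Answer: 3151/399 + I*√35/399 ≈ 7.8972 + 0.014827*I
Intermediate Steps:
b(M, p) = 9 - 3*M - 3*p (b(M, p) = -3*((M + p) - 3) = -3*(-3 + M + p) = 9 - 3*M - 3*p)
(3151 + k(b(9, 1)))/(-1421 + 1820) = (3151 + √(-14 + (9 - 3*9 - 3*1)))/(-1421 + 1820) = (3151 + √(-14 + (9 - 27 - 3)))/399 = (3151 + √(-14 - 21))*(1/399) = (3151 + √(-35))*(1/399) = (3151 + I*√35)*(1/399) = 3151/399 + I*√35/399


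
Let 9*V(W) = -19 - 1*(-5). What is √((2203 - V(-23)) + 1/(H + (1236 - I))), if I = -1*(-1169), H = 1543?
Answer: √51429870590/4830 ≈ 46.953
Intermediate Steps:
I = 1169
V(W) = -14/9 (V(W) = (-19 - 1*(-5))/9 = (-19 + 5)/9 = (⅑)*(-14) = -14/9)
√((2203 - V(-23)) + 1/(H + (1236 - I))) = √((2203 - 1*(-14/9)) + 1/(1543 + (1236 - 1*1169))) = √((2203 + 14/9) + 1/(1543 + (1236 - 1169))) = √(19841/9 + 1/(1543 + 67)) = √(19841/9 + 1/1610) = √(31944019/14490) = √51429870590/4830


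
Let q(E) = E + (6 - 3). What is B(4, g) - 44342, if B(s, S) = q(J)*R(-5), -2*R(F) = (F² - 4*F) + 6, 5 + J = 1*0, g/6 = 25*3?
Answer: -44291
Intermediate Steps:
g = 450 (g = 6*(25*3) = 6*75 = 450)
J = -5 (J = -5 + 1*0 = -5 + 0 = -5)
q(E) = 3 + E (q(E) = E + 3 = 3 + E)
R(F) = -3 + 2*F - F²/2 (R(F) = -((F² - 4*F) + 6)/2 = -(6 + F² - 4*F)/2 = -3 + 2*F - F²/2)
B(s, S) = 51 (B(s, S) = (3 - 5)*(-3 + 2*(-5) - ½*(-5)²) = -2*(-3 - 10 - ½*25) = -2*(-3 - 10 - 25/2) = -2*(-51/2) = 51)
B(4, g) - 44342 = 51 - 44342 = -44291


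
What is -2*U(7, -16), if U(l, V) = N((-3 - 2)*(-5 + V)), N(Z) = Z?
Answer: -210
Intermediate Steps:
U(l, V) = 25 - 5*V (U(l, V) = (-3 - 2)*(-5 + V) = -5*(-5 + V) = 25 - 5*V)
-2*U(7, -16) = -2*(25 - 5*(-16)) = -2*(25 + 80) = -2*105 = -210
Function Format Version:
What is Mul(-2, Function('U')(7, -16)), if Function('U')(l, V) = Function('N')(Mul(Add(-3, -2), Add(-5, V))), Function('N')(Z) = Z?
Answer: -210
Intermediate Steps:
Function('U')(l, V) = Add(25, Mul(-5, V)) (Function('U')(l, V) = Mul(Add(-3, -2), Add(-5, V)) = Mul(-5, Add(-5, V)) = Add(25, Mul(-5, V)))
Mul(-2, Function('U')(7, -16)) = Mul(-2, Add(25, Mul(-5, -16))) = Mul(-2, Add(25, 80)) = Mul(-2, 105) = -210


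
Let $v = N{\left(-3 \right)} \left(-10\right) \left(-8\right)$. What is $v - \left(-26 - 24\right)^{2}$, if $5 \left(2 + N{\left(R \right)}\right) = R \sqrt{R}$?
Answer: $-2660 - 48 i \sqrt{3} \approx -2660.0 - 83.138 i$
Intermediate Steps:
$N{\left(R \right)} = -2 + \frac{R^{\frac{3}{2}}}{5}$ ($N{\left(R \right)} = -2 + \frac{R \sqrt{R}}{5} = -2 + \frac{R^{\frac{3}{2}}}{5}$)
$v = -160 - 48 i \sqrt{3}$ ($v = \left(-2 + \frac{\left(-3\right)^{\frac{3}{2}}}{5}\right) \left(-10\right) \left(-8\right) = \left(-2 + \frac{\left(-3\right) i \sqrt{3}}{5}\right) \left(-10\right) \left(-8\right) = \left(-2 - \frac{3 i \sqrt{3}}{5}\right) \left(-10\right) \left(-8\right) = \left(20 + 6 i \sqrt{3}\right) \left(-8\right) = -160 - 48 i \sqrt{3} \approx -160.0 - 83.138 i$)
$v - \left(-26 - 24\right)^{2} = \left(-160 - 48 i \sqrt{3}\right) - \left(-26 - 24\right)^{2} = \left(-160 - 48 i \sqrt{3}\right) - \left(-50\right)^{2} = \left(-160 - 48 i \sqrt{3}\right) - 2500 = -2660 - 48 i \sqrt{3}$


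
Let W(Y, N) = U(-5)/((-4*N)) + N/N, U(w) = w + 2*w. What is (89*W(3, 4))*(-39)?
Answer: -107601/16 ≈ -6725.1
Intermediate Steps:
U(w) = 3*w
W(Y, N) = 1 + 15/(4*N) (W(Y, N) = (3*(-5))/((-4*N)) + N/N = -(-15)/(4*N) + 1 = 15/(4*N) + 1 = 1 + 15/(4*N))
(89*W(3, 4))*(-39) = (89*((15/4 + 4)/4))*(-39) = (89*((1/4)*(31/4)))*(-39) = (89*(31/16))*(-39) = (2759/16)*(-39) = -107601/16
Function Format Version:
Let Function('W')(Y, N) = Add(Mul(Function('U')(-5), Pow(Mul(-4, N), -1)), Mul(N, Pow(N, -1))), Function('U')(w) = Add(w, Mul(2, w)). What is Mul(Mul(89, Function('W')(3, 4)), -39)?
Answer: Rational(-107601, 16) ≈ -6725.1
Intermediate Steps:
Function('U')(w) = Mul(3, w)
Function('W')(Y, N) = Add(1, Mul(Rational(15, 4), Pow(N, -1))) (Function('W')(Y, N) = Add(Mul(Mul(3, -5), Pow(Mul(-4, N), -1)), Mul(N, Pow(N, -1))) = Add(Mul(-15, Mul(Rational(-1, 4), Pow(N, -1))), 1) = Add(Mul(Rational(15, 4), Pow(N, -1)), 1) = Add(1, Mul(Rational(15, 4), Pow(N, -1))))
Mul(Mul(89, Function('W')(3, 4)), -39) = Mul(Mul(89, Mul(Pow(4, -1), Add(Rational(15, 4), 4))), -39) = Mul(Mul(89, Mul(Rational(1, 4), Rational(31, 4))), -39) = Mul(Mul(89, Rational(31, 16)), -39) = Mul(Rational(2759, 16), -39) = Rational(-107601, 16)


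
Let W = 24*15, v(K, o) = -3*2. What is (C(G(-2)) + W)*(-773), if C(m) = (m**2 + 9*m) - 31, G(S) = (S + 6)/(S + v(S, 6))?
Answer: -1004127/4 ≈ -2.5103e+5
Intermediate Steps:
v(K, o) = -6
G(S) = (6 + S)/(-6 + S) (G(S) = (S + 6)/(S - 6) = (6 + S)/(-6 + S))
C(m) = -31 + m**2 + 9*m
W = 360
(C(G(-2)) + W)*(-773) = ((-31 + ((6 - 2)/(-6 - 2))**2 + 9*((6 - 2)/(-6 - 2))) + 360)*(-773) = ((-31 + (4/(-8))**2 + 9*(4/(-8))) + 360)*(-773) = ((-31 + (-1/8*4)**2 + 9*(-1/8*4)) + 360)*(-773) = ((-31 + (-1/2)**2 + 9*(-1/2)) + 360)*(-773) = ((-31 + 1/4 - 9/2) + 360)*(-773) = (-141/4 + 360)*(-773) = (1299/4)*(-773) = -1004127/4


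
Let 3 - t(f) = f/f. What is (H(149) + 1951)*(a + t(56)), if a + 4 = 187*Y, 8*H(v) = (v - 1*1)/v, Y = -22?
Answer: -1196593230/149 ≈ -8.0308e+6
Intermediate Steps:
H(v) = (-1 + v)/(8*v) (H(v) = ((v - 1*1)/v)/8 = ((v - 1)/v)/8 = ((-1 + v)/v)/8 = (-1 + v)/(8*v))
t(f) = 2 (t(f) = 3 - f/f = 3 - 1*1 = 3 - 1 = 2)
a = -4118 (a = -4 + 187*(-22) = -4 - 4114 = -4118)
(H(149) + 1951)*(a + t(56)) = ((⅛)*(-1 + 149)/149 + 1951)*(-4118 + 2) = ((⅛)*(1/149)*148 + 1951)*(-4116) = (37/298 + 1951)*(-4116) = (581435/298)*(-4116) = -1196593230/149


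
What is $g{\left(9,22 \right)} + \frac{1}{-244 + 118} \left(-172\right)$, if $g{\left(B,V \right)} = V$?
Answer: $\frac{1472}{63} \approx 23.365$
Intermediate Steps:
$g{\left(9,22 \right)} + \frac{1}{-244 + 118} \left(-172\right) = 22 + \frac{1}{-244 + 118} \left(-172\right) = 22 + \frac{1}{-126} \left(-172\right) = 22 - - \frac{86}{63} = 22 + \frac{86}{63} = \frac{1472}{63}$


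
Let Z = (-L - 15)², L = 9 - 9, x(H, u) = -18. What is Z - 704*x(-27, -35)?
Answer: 12897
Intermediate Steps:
L = 0
Z = 225 (Z = (-1*0 - 15)² = (0 - 15)² = (-15)² = 225)
Z - 704*x(-27, -35) = 225 - 704*(-18) = 225 + 12672 = 12897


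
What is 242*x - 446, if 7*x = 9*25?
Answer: 51328/7 ≈ 7332.6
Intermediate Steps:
x = 225/7 (x = (9*25)/7 = (⅐)*225 = 225/7 ≈ 32.143)
242*x - 446 = 242*(225/7) - 446 = 54450/7 - 446 = 51328/7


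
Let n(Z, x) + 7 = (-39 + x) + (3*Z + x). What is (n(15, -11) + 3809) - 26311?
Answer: -22525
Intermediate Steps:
n(Z, x) = -46 + 2*x + 3*Z (n(Z, x) = -7 + ((-39 + x) + (3*Z + x)) = -7 + ((-39 + x) + (x + 3*Z)) = -7 + (-39 + 2*x + 3*Z) = -46 + 2*x + 3*Z)
(n(15, -11) + 3809) - 26311 = ((-46 + 2*(-11) + 3*15) + 3809) - 26311 = ((-46 - 22 + 45) + 3809) - 26311 = (-23 + 3809) - 26311 = 3786 - 26311 = -22525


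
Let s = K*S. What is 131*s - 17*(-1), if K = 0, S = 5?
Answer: 17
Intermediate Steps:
s = 0 (s = 0*5 = 0)
131*s - 17*(-1) = 131*0 - 17*(-1) = 0 + 17 = 17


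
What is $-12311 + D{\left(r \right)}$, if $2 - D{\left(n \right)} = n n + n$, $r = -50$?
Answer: $-14759$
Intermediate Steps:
$D{\left(n \right)} = 2 - n - n^{2}$ ($D{\left(n \right)} = 2 - \left(n n + n\right) = 2 - \left(n^{2} + n\right) = 2 - \left(n + n^{2}\right) = 2 - n - n^{2}$)
$-12311 + D{\left(r \right)} = -12311 - 2448 = -14759$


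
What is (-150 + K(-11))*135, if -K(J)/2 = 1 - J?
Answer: -23490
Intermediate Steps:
K(J) = -2 + 2*J (K(J) = -2*(1 - J) = -2 + 2*J)
(-150 + K(-11))*135 = (-150 + (-2 + 2*(-11)))*135 = (-150 + (-2 - 22))*135 = (-150 - 24)*135 = -174*135 = -23490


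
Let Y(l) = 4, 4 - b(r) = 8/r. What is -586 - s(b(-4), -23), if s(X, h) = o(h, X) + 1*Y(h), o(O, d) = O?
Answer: -567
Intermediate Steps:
b(r) = 4 - 8/r
s(X, h) = 4 + h (s(X, h) = h + 1*4 = h + 4 = 4 + h)
-586 - s(b(-4), -23) = -586 - (4 - 23) = -586 - 1*(-19) = -586 + 19 = -567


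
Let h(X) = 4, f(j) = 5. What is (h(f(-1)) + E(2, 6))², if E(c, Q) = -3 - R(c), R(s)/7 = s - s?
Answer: 1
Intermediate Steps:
R(s) = 0 (R(s) = 7*(s - s) = 7*0 = 0)
E(c, Q) = -3 (E(c, Q) = -3 - 1*0 = -3 + 0 = -3)
(h(f(-1)) + E(2, 6))² = (4 - 3)² = 1² = 1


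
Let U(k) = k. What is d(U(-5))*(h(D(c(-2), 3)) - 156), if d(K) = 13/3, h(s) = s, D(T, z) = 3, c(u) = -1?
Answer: -663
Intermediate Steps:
d(K) = 13/3 (d(K) = 13*(⅓) = 13/3)
d(U(-5))*(h(D(c(-2), 3)) - 156) = 13*(3 - 156)/3 = (13/3)*(-153) = -663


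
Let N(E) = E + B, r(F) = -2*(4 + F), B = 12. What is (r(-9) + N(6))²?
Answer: 784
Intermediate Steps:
r(F) = -8 - 2*F
N(E) = 12 + E (N(E) = E + 12 = 12 + E)
(r(-9) + N(6))² = ((-8 - 2*(-9)) + (12 + 6))² = ((-8 + 18) + 18)² = (10 + 18)² = 28² = 784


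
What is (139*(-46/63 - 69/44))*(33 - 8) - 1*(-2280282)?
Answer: 6298802479/2772 ≈ 2.2723e+6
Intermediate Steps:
(139*(-46/63 - 69/44))*(33 - 8) - 1*(-2280282) = (139*(-46*1/63 - 69*1/44))*25 + 2280282 = (139*(-46/63 - 69/44))*25 + 2280282 = (139*(-6371/2772))*25 + 2280282 = -885569/2772*25 + 2280282 = -22139225/2772 + 2280282 = 6298802479/2772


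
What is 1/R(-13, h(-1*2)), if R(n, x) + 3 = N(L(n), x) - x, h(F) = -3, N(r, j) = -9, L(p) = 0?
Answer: -1/9 ≈ -0.11111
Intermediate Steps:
R(n, x) = -12 - x (R(n, x) = -3 + (-9 - x) = -12 - x)
1/R(-13, h(-1*2)) = 1/(-12 - 1*(-3)) = 1/(-12 + 3) = 1/(-9) = -1/9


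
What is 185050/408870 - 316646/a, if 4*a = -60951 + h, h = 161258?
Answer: -1349476729/110844657 ≈ -12.174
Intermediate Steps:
a = 100307/4 (a = (-60951 + 161258)/4 = (¼)*100307 = 100307/4 ≈ 25077.)
185050/408870 - 316646/a = 185050/408870 - 316646/100307/4 = 185050*(1/408870) - 316646*4/100307 = 18505/40887 - 34232/2711 = -1349476729/110844657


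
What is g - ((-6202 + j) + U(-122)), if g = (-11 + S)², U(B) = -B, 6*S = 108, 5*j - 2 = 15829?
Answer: 14814/5 ≈ 2962.8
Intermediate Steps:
j = 15831/5 (j = ⅖ + (⅕)*15829 = ⅖ + 15829/5 = 15831/5 ≈ 3166.2)
S = 18 (S = (⅙)*108 = 18)
g = 49 (g = (-11 + 18)² = 7² = 49)
g - ((-6202 + j) + U(-122)) = 49 - ((-6202 + 15831/5) - 1*(-122)) = 49 - (-15179/5 + 122) = 49 - 1*(-14569/5) = 49 + 14569/5 = 14814/5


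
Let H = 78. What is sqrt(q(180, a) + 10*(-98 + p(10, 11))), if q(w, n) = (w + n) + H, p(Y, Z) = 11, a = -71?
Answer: I*sqrt(683) ≈ 26.134*I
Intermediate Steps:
q(w, n) = 78 + n + w (q(w, n) = (w + n) + 78 = (n + w) + 78 = 78 + n + w)
sqrt(q(180, a) + 10*(-98 + p(10, 11))) = sqrt((78 - 71 + 180) + 10*(-98 + 11)) = sqrt(187 + 10*(-87)) = sqrt(187 - 870) = sqrt(-683) = I*sqrt(683)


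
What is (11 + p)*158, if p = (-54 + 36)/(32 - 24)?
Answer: 2765/2 ≈ 1382.5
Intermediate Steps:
p = -9/4 (p = -18/8 = -18*⅛ = -9/4 ≈ -2.2500)
(11 + p)*158 = (11 - 9/4)*158 = (35/4)*158 = 2765/2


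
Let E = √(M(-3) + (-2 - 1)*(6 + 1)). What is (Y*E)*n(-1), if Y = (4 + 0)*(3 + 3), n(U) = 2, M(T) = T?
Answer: 96*I*√6 ≈ 235.15*I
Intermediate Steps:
E = 2*I*√6 (E = √(-3 + (-2 - 1)*(6 + 1)) = √(-3 - 3*7) = √(-3 - 21) = √(-24) = 2*I*√6 ≈ 4.899*I)
Y = 24 (Y = 4*6 = 24)
(Y*E)*n(-1) = (24*(2*I*√6))*2 = (48*I*√6)*2 = 96*I*√6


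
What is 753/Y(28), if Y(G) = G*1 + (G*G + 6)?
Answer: 753/818 ≈ 0.92054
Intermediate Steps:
Y(G) = 6 + G + G² (Y(G) = G + (G² + 6) = G + (6 + G²) = 6 + G + G²)
753/Y(28) = 753/(6 + 28 + 28²) = 753/(6 + 28 + 784) = 753/818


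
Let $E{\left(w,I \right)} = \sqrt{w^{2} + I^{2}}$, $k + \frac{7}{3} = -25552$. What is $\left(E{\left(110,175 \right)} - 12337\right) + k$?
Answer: $- \frac{113674}{3} + 5 \sqrt{1709} \approx -37685.0$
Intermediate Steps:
$k = - \frac{76663}{3}$ ($k = - \frac{7}{3} - 25552 = - \frac{76663}{3} \approx -25554.0$)
$E{\left(w,I \right)} = \sqrt{I^{2} + w^{2}}$
$\left(E{\left(110,175 \right)} - 12337\right) + k = \left(\sqrt{175^{2} + 110^{2}} - 12337\right) - \frac{76663}{3} = \left(\sqrt{30625 + 12100} - 12337\right) - \frac{76663}{3} = \left(\sqrt{42725} - 12337\right) - \frac{76663}{3} = \left(5 \sqrt{1709} - 12337\right) - \frac{76663}{3} = \left(-12337 + 5 \sqrt{1709}\right) - \frac{76663}{3} = - \frac{113674}{3} + 5 \sqrt{1709}$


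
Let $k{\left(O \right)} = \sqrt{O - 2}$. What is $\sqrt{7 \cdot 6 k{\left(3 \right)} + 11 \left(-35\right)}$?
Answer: $7 i \sqrt{7} \approx 18.52 i$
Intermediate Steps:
$k{\left(O \right)} = \sqrt{-2 + O}$
$\sqrt{7 \cdot 6 k{\left(3 \right)} + 11 \left(-35\right)} = \sqrt{7 \cdot 6 \sqrt{-2 + 3} + 11 \left(-35\right)} = \sqrt{42 \sqrt{1} - 385} = \sqrt{42 \cdot 1 - 385} = \sqrt{42 - 385} = \sqrt{-343} = 7 i \sqrt{7}$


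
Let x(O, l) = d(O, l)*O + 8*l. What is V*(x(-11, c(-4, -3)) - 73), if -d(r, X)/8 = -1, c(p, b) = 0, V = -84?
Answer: 13524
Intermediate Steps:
d(r, X) = 8 (d(r, X) = -8*(-1) = 8)
x(O, l) = 8*O + 8*l
V*(x(-11, c(-4, -3)) - 73) = -84*((8*(-11) + 8*0) - 73) = -84*((-88 + 0) - 73) = -84*(-88 - 73) = -84*(-161) = 13524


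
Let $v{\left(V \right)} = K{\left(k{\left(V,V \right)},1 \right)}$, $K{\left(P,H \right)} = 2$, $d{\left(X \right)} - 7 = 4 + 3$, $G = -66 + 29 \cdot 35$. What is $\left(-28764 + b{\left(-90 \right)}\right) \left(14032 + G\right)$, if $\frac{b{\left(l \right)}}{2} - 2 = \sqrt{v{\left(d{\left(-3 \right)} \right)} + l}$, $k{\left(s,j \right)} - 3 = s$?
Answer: $-430853560 + 59924 i \sqrt{22} \approx -4.3085 \cdot 10^{8} + 2.8107 \cdot 10^{5} i$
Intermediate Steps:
$k{\left(s,j \right)} = 3 + s$
$G = 949$ ($G = -66 + 1015 = 949$)
$d{\left(X \right)} = 14$ ($d{\left(X \right)} = 7 + \left(4 + 3\right) = 7 + 7 = 14$)
$v{\left(V \right)} = 2$
$b{\left(l \right)} = 4 + 2 \sqrt{2 + l}$
$\left(-28764 + b{\left(-90 \right)}\right) \left(14032 + G\right) = \left(-28764 + \left(4 + 2 \sqrt{2 - 90}\right)\right) \left(14032 + 949\right) = \left(-28764 + \left(4 + 2 \sqrt{-88}\right)\right) 14981 = \left(-28764 + \left(4 + 2 \cdot 2 i \sqrt{22}\right)\right) 14981 = \left(-28764 + \left(4 + 4 i \sqrt{22}\right)\right) 14981 = \left(-28760 + 4 i \sqrt{22}\right) 14981 = -430853560 + 59924 i \sqrt{22}$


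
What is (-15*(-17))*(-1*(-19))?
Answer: 4845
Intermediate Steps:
(-15*(-17))*(-1*(-19)) = 255*19 = 4845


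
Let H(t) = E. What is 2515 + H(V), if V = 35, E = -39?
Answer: 2476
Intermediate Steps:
H(t) = -39
2515 + H(V) = 2515 - 39 = 2476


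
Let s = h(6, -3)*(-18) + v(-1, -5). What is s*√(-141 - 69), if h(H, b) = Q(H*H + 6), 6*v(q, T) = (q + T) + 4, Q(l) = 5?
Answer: -271*I*√210/3 ≈ -1309.1*I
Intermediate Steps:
v(q, T) = ⅔ + T/6 + q/6 (v(q, T) = ((q + T) + 4)/6 = ((T + q) + 4)/6 = (4 + T + q)/6 = ⅔ + T/6 + q/6)
h(H, b) = 5
s = -271/3 (s = 5*(-18) + (⅔ + (⅙)*(-5) + (⅙)*(-1)) = -90 + (⅔ - ⅚ - ⅙) = -90 - ⅓ = -271/3 ≈ -90.333)
s*√(-141 - 69) = -271*√(-141 - 69)/3 = -271*I*√210/3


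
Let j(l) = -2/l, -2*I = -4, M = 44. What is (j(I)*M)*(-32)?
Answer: 1408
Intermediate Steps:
I = 2 (I = -1/2*(-4) = 2)
(j(I)*M)*(-32) = (-2/2*44)*(-32) = (-2*1/2*44)*(-32) = -1*44*(-32) = -44*(-32) = 1408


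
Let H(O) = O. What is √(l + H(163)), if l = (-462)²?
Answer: √213607 ≈ 462.18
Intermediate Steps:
l = 213444
√(l + H(163)) = √(213444 + 163) = √213607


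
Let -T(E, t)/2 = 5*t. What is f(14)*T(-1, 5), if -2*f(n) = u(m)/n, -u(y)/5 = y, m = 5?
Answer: -625/14 ≈ -44.643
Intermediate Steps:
u(y) = -5*y
T(E, t) = -10*t
f(n) = 25/(2*n) (f(n) = -(-5*5)/(2*n) = -(-25)/(2*n) = 25/(2*n))
f(14)*T(-1, 5) = ((25/2)/14)*(-10*5) = ((25/2)*(1/14))*(-50) = (25/28)*(-50) = -625/14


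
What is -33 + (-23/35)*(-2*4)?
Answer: -971/35 ≈ -27.743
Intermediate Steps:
-33 + (-23/35)*(-2*4) = -33 - 23*1/35*(-8) = -33 - 23/35*(-8) = -33 + 184/35 = -971/35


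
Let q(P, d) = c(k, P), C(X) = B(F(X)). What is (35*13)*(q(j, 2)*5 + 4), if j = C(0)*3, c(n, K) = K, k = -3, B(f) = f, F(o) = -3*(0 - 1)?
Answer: 22295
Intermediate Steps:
F(o) = 3 (F(o) = -3*(-1) = 3)
C(X) = 3
j = 9 (j = 3*3 = 9)
q(P, d) = P
(35*13)*(q(j, 2)*5 + 4) = (35*13)*(9*5 + 4) = 455*(45 + 4) = 455*49 = 22295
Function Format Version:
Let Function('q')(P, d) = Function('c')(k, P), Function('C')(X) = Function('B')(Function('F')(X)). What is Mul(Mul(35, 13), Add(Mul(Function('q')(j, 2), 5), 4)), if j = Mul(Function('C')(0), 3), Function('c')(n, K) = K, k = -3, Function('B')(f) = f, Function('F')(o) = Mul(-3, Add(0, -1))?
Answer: 22295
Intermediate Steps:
Function('F')(o) = 3 (Function('F')(o) = Mul(-3, -1) = 3)
Function('C')(X) = 3
j = 9 (j = Mul(3, 3) = 9)
Function('q')(P, d) = P
Mul(Mul(35, 13), Add(Mul(Function('q')(j, 2), 5), 4)) = Mul(Mul(35, 13), Add(Mul(9, 5), 4)) = Mul(455, Add(45, 4)) = Mul(455, 49) = 22295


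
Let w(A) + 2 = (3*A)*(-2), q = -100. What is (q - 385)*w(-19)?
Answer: -54320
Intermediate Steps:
w(A) = -2 - 6*A (w(A) = -2 + (3*A)*(-2) = -2 - 6*A)
(q - 385)*w(-19) = (-100 - 385)*(-2 - 6*(-19)) = -485*(-2 + 114) = -485*112 = -54320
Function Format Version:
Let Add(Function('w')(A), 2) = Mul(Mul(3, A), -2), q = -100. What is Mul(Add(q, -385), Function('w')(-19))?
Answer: -54320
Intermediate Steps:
Function('w')(A) = Add(-2, Mul(-6, A)) (Function('w')(A) = Add(-2, Mul(Mul(3, A), -2)) = Add(-2, Mul(-6, A)))
Mul(Add(q, -385), Function('w')(-19)) = Mul(Add(-100, -385), Add(-2, Mul(-6, -19))) = Mul(-485, Add(-2, 114)) = Mul(-485, 112) = -54320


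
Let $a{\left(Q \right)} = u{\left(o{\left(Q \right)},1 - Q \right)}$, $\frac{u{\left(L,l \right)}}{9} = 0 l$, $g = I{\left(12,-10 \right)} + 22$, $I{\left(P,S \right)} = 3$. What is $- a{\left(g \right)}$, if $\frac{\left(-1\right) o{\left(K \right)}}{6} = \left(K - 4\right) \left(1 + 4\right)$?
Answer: $0$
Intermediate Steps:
$o{\left(K \right)} = 120 - 30 K$ ($o{\left(K \right)} = - 6 \left(K - 4\right) \left(1 + 4\right) = - 6 \left(-4 + K\right) 5 = - 6 \left(-20 + 5 K\right) = 120 - 30 K$)
$g = 25$ ($g = 3 + 22 = 25$)
$u{\left(L,l \right)} = 0$ ($u{\left(L,l \right)} = 9 \cdot 0 l = 9 \cdot 0 = 0$)
$a{\left(Q \right)} = 0$
$- a{\left(g \right)} = \left(-1\right) 0 = 0$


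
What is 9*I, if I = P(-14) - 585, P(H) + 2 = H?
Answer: -5409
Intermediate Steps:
P(H) = -2 + H
I = -601 (I = (-2 - 14) - 585 = -16 - 585 = -601)
9*I = 9*(-601) = -5409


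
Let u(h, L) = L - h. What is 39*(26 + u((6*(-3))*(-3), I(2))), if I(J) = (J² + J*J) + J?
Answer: -702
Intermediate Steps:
I(J) = J + 2*J² (I(J) = (J² + J²) + J = 2*J² + J = J + 2*J²)
39*(26 + u((6*(-3))*(-3), I(2))) = 39*(26 + (2*(1 + 2*2) - 6*(-3)*(-3))) = 39*(26 + (2*(1 + 4) - (-18)*(-3))) = 39*(26 + (2*5 - 1*54)) = 39*(26 + (10 - 54)) = 39*(26 - 44) = 39*(-18) = -702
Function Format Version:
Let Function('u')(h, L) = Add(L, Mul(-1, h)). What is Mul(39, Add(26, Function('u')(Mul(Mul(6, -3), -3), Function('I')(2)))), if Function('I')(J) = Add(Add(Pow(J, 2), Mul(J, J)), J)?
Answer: -702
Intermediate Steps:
Function('I')(J) = Add(J, Mul(2, Pow(J, 2))) (Function('I')(J) = Add(Add(Pow(J, 2), Pow(J, 2)), J) = Add(Mul(2, Pow(J, 2)), J) = Add(J, Mul(2, Pow(J, 2))))
Mul(39, Add(26, Function('u')(Mul(Mul(6, -3), -3), Function('I')(2)))) = Mul(39, Add(26, Add(Mul(2, Add(1, Mul(2, 2))), Mul(-1, Mul(Mul(6, -3), -3))))) = Mul(39, Add(26, Add(Mul(2, Add(1, 4)), Mul(-1, Mul(-18, -3))))) = Mul(39, Add(26, Add(Mul(2, 5), Mul(-1, 54)))) = Mul(39, Add(26, Add(10, -54))) = Mul(39, Add(26, -44)) = Mul(39, -18) = -702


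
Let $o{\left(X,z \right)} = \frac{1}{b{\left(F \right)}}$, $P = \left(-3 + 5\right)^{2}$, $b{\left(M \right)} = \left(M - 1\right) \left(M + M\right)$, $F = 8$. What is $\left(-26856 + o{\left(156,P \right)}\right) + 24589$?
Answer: $- \frac{253903}{112} \approx -2267.0$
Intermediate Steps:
$b{\left(M \right)} = 2 M \left(-1 + M\right)$ ($b{\left(M \right)} = \left(-1 + M\right) 2 M = 2 M \left(-1 + M\right)$)
$P = 4$ ($P = 2^{2} = 4$)
$o{\left(X,z \right)} = \frac{1}{112}$ ($o{\left(X,z \right)} = \frac{1}{2 \cdot 8 \left(-1 + 8\right)} = \frac{1}{2 \cdot 8 \cdot 7} = \frac{1}{112}$)
$\left(-26856 + o{\left(156,P \right)}\right) + 24589 = \left(-26856 + \frac{1}{112}\right) + 24589 = - \frac{3007871}{112} + 24589 = - \frac{253903}{112}$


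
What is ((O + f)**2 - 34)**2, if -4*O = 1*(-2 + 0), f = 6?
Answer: 1089/16 ≈ 68.063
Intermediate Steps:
O = 1/2 (O = -(-2 + 0)/4 = -(-2)/4 = -1/4*(-2) = 1/2 ≈ 0.50000)
((O + f)**2 - 34)**2 = ((1/2 + 6)**2 - 34)**2 = ((13/2)**2 - 34)**2 = (169/4 - 34)**2 = (33/4)**2 = 1089/16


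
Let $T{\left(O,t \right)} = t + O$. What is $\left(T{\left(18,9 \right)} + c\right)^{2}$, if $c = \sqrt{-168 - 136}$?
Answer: $425 + 216 i \sqrt{19} \approx 425.0 + 941.52 i$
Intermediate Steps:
$T{\left(O,t \right)} = O + t$
$c = 4 i \sqrt{19}$ ($c = \sqrt{-304} = 4 i \sqrt{19} \approx 17.436 i$)
$\left(T{\left(18,9 \right)} + c\right)^{2} = \left(\left(18 + 9\right) + 4 i \sqrt{19}\right)^{2} = \left(27 + 4 i \sqrt{19}\right)^{2}$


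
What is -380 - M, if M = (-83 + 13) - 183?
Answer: -127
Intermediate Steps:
M = -253 (M = -70 - 183 = -253)
-380 - M = -380 - 1*(-253) = -380 + 253 = -127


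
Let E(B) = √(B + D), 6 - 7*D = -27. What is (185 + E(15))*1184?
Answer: 219040 + 1184*√966/7 ≈ 2.2430e+5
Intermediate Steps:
D = 33/7 (D = 6/7 - ⅐*(-27) = 6/7 + 27/7 = 33/7 ≈ 4.7143)
E(B) = √(33/7 + B) (E(B) = √(B + 33/7) = √(33/7 + B))
(185 + E(15))*1184 = (185 + √(231 + 49*15)/7)*1184 = (185 + √(231 + 735)/7)*1184 = (185 + √966/7)*1184 = 219040 + 1184*√966/7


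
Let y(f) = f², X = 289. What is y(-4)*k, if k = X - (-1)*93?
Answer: 6112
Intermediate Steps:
k = 382 (k = 289 - (-1)*93 = 289 - 1*(-93) = 289 + 93 = 382)
y(-4)*k = (-4)²*382 = 16*382 = 6112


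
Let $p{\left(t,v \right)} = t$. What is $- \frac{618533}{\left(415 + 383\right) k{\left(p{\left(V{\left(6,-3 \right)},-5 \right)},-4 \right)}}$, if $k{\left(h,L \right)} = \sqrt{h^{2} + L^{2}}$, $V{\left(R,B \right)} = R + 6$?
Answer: $- \frac{618533 \sqrt{10}}{31920} \approx -61.277$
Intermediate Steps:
$V{\left(R,B \right)} = 6 + R$
$k{\left(h,L \right)} = \sqrt{L^{2} + h^{2}}$
$- \frac{618533}{\left(415 + 383\right) k{\left(p{\left(V{\left(6,-3 \right)},-5 \right)},-4 \right)}} = - \frac{618533}{\left(415 + 383\right) \sqrt{\left(-4\right)^{2} + \left(6 + 6\right)^{2}}} = - \frac{618533}{798 \sqrt{16 + 12^{2}}} = - \frac{618533}{798 \sqrt{16 + 144}} = - \frac{618533}{798 \sqrt{160}} = - \frac{618533}{798 \cdot 4 \sqrt{10}} = - \frac{618533}{3192 \sqrt{10}} = - 618533 \frac{\sqrt{10}}{31920} = - \frac{618533 \sqrt{10}}{31920}$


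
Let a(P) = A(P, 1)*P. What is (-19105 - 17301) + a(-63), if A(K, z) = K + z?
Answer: -32500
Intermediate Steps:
a(P) = P*(1 + P) (a(P) = (P + 1)*P = (1 + P)*P = P*(1 + P))
(-19105 - 17301) + a(-63) = (-19105 - 17301) - 63*(1 - 63) = -36406 - 63*(-62) = -36406 + 3906 = -32500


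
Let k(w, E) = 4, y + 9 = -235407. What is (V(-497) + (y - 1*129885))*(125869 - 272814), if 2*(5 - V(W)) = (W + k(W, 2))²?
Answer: 143071676745/2 ≈ 7.1536e+10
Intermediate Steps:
y = -235416 (y = -9 - 235407 = -235416)
V(W) = 5 - (4 + W)²/2 (V(W) = 5 - (W + 4)²/2 = 5 - (4 + W)²/2)
(V(-497) + (y - 1*129885))*(125869 - 272814) = ((5 - (4 - 497)²/2) + (-235416 - 1*129885))*(125869 - 272814) = ((5 - ½*(-493)²) + (-235416 - 129885))*(-146945) = ((5 - ½*243049) - 365301)*(-146945) = ((5 - 243049/2) - 365301)*(-146945) = (-243039/2 - 365301)*(-146945) = -973641/2*(-146945) = 143071676745/2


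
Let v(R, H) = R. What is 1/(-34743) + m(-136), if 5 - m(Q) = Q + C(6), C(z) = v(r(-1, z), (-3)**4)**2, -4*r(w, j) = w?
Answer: 78345449/555888 ≈ 140.94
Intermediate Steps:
r(w, j) = -w/4
C(z) = 1/16 (C(z) = (-1/4*(-1))**2 = (1/4)**2 = 1/16)
m(Q) = 79/16 - Q (m(Q) = 5 - (Q + 1/16) = 5 - (1/16 + Q) = 5 + (-1/16 - Q) = 79/16 - Q)
1/(-34743) + m(-136) = 1/(-34743) + (79/16 - 1*(-136)) = -1/34743 + (79/16 + 136) = -1/34743 + 2255/16 = 78345449/555888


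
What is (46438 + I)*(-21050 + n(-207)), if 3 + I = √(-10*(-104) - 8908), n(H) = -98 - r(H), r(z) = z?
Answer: -972395335 - 41882*I*√1967 ≈ -9.724e+8 - 1.8575e+6*I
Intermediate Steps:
n(H) = -98 - H
I = -3 + 2*I*√1967 (I = -3 + √(-10*(-104) - 8908) = -3 + √(1040 - 8908) = -3 + √(-7868) = -3 + 2*I*√1967 ≈ -3.0 + 88.702*I)
(46438 + I)*(-21050 + n(-207)) = (46438 + (-3 + 2*I*√1967))*(-21050 + (-98 - 1*(-207))) = (46435 + 2*I*√1967)*(-21050 + (-98 + 207)) = (46435 + 2*I*√1967)*(-21050 + 109) = (46435 + 2*I*√1967)*(-20941) = -972395335 - 41882*I*√1967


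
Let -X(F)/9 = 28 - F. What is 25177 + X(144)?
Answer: 26221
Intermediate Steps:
X(F) = -252 + 9*F (X(F) = -9*(28 - F) = -252 + 9*F)
25177 + X(144) = 25177 + (-252 + 9*144) = 25177 + (-252 + 1296) = 25177 + 1044 = 26221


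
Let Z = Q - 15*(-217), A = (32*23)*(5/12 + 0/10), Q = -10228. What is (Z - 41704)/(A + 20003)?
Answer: -146031/60929 ≈ -2.3967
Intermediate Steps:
A = 920/3 (A = 736*(5*(1/12) + 0*(1/10)) = 736*(5/12 + 0) = 736*(5/12) = 920/3 ≈ 306.67)
Z = -6973 (Z = -10228 - 15*(-217) = -10228 + 3255 = -6973)
(Z - 41704)/(A + 20003) = (-6973 - 41704)/(920/3 + 20003) = -48677/60929/3 = -48677*3/60929 = -146031/60929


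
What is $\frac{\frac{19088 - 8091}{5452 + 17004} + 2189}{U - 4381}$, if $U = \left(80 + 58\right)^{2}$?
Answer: $\frac{7023883}{47038904} \approx 0.14932$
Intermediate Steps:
$U = 19044$ ($U = 138^{2} = 19044$)
$\frac{\frac{19088 - 8091}{5452 + 17004} + 2189}{U - 4381} = \frac{\frac{19088 - 8091}{5452 + 17004} + 2189}{19044 - 4381} = \frac{\frac{10997}{22456} + 2189}{14663} = \left(10997 \cdot \frac{1}{22456} + 2189\right) \frac{1}{14663} = \left(\frac{1571}{3208} + 2189\right) \frac{1}{14663} = \frac{7023883}{3208} \cdot \frac{1}{14663} = \frac{7023883}{47038904}$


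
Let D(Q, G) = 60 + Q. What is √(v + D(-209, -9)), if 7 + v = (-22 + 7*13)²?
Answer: √4605 ≈ 67.860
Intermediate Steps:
v = 4754 (v = -7 + (-22 + 7*13)² = -7 + (-22 + 91)² = -7 + 69² = -7 + 4761 = 4754)
√(v + D(-209, -9)) = √(4754 + (60 - 209)) = √(4754 - 149) = √4605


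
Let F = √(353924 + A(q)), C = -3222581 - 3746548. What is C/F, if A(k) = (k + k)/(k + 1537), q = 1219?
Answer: -2323043*√239253222/3067349 ≈ -11714.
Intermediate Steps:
A(k) = 2*k/(1537 + k) (A(k) = (2*k)/(1537 + k) = 2*k/(1537 + k))
C = -6969129
F = √239253222/26 (F = √(353924 + 2*1219/(1537 + 1219)) = √(353924 + 2*1219/2756) = √(353924 + 2*1219*(1/2756)) = √(353924 + 23/26) = √(9202047/26) = √239253222/26 ≈ 594.92)
C/F = -6969129*√239253222/9202047 = -2323043*√239253222/3067349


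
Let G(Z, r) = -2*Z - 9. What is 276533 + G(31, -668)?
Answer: 276462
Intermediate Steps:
G(Z, r) = -9 - 2*Z
276533 + G(31, -668) = 276533 + (-9 - 2*31) = 276533 + (-9 - 62) = 276533 - 71 = 276462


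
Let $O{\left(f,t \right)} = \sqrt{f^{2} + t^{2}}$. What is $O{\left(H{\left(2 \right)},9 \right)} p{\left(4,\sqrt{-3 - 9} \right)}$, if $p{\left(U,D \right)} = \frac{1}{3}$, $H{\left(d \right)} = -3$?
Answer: $\sqrt{10} \approx 3.1623$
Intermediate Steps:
$p{\left(U,D \right)} = \frac{1}{3}$
$O{\left(H{\left(2 \right)},9 \right)} p{\left(4,\sqrt{-3 - 9} \right)} = \sqrt{\left(-3\right)^{2} + 9^{2}} \cdot \frac{1}{3} = \sqrt{9 + 81} \cdot \frac{1}{3} = \sqrt{90} \cdot \frac{1}{3} = 3 \sqrt{10} \cdot \frac{1}{3} = \sqrt{10}$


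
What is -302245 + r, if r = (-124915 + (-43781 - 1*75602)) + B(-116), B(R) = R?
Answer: -546659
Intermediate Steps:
r = -244414 (r = (-124915 + (-43781 - 1*75602)) - 116 = (-124915 + (-43781 - 75602)) - 116 = (-124915 - 119383) - 116 = -244298 - 116 = -244414)
-302245 + r = -302245 - 244414 = -546659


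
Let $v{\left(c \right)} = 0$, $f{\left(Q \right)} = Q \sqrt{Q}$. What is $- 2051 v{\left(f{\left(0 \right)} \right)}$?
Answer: $0$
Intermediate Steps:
$f{\left(Q \right)} = Q^{\frac{3}{2}}$
$- 2051 v{\left(f{\left(0 \right)} \right)} = \left(-2051\right) 0 = 0$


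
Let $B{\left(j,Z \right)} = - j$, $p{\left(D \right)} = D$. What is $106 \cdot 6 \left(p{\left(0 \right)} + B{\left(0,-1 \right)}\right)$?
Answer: $0$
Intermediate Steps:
$106 \cdot 6 \left(p{\left(0 \right)} + B{\left(0,-1 \right)}\right) = 106 \cdot 6 \left(0 - 0\right) = 106 \cdot 6 \left(0 + 0\right) = 106 \cdot 6 \cdot 0 = 106 \cdot 0 = 0$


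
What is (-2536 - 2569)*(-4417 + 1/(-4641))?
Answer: 104648916290/4641 ≈ 2.2549e+7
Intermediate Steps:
(-2536 - 2569)*(-4417 + 1/(-4641)) = -5105*(-4417 - 1/4641) = -5105*(-20499298/4641) = 104648916290/4641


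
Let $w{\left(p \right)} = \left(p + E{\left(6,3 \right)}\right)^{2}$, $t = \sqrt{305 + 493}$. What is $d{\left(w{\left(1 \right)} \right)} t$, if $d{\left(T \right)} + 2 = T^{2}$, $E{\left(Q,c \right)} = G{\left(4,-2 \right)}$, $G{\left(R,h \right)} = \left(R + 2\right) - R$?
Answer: $79 \sqrt{798} \approx 2231.7$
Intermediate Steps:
$G{\left(R,h \right)} = 2$ ($G{\left(R,h \right)} = \left(2 + R\right) - R = 2$)
$E{\left(Q,c \right)} = 2$
$t = \sqrt{798} \approx 28.249$
$w{\left(p \right)} = \left(2 + p\right)^{2}$ ($w{\left(p \right)} = \left(p + 2\right)^{2} = \left(2 + p\right)^{2}$)
$d{\left(T \right)} = -2 + T^{2}$
$d{\left(w{\left(1 \right)} \right)} t = \left(-2 + \left(\left(2 + 1\right)^{2}\right)^{2}\right) \sqrt{798} = \left(-2 + \left(3^{2}\right)^{2}\right) \sqrt{798} = \left(-2 + 9^{2}\right) \sqrt{798} = \left(-2 + 81\right) \sqrt{798} = 79 \sqrt{798}$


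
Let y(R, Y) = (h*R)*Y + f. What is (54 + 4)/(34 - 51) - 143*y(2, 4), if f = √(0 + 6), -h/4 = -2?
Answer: -155642/17 - 143*√6 ≈ -9505.7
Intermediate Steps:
h = 8 (h = -4*(-2) = 8)
f = √6 ≈ 2.4495
y(R, Y) = √6 + 8*R*Y (y(R, Y) = (8*R)*Y + √6 = 8*R*Y + √6 = √6 + 8*R*Y)
(54 + 4)/(34 - 51) - 143*y(2, 4) = (54 + 4)/(34 - 51) - 143*(√6 + 8*2*4) = 58/(-17) - 143*(√6 + 64) = 58*(-1/17) - 143*(64 + √6) = -58/17 + (-9152 - 143*√6) = -155642/17 - 143*√6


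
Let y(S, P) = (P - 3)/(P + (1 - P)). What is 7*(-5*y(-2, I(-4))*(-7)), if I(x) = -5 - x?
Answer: -980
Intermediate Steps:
y(S, P) = -3 + P (y(S, P) = (-3 + P)/1 = (-3 + P)*1 = -3 + P)
7*(-5*y(-2, I(-4))*(-7)) = 7*(-5*(-3 + (-5 - 1*(-4)))*(-7)) = 7*(-5*(-3 + (-5 + 4))*(-7)) = 7*(-5*(-3 - 1)*(-7)) = 7*(-5*(-4)*(-7)) = 7*(20*(-7)) = 7*(-140) = -980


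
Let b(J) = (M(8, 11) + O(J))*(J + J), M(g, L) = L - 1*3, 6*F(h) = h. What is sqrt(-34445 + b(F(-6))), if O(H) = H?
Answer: I*sqrt(34459) ≈ 185.63*I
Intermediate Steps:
F(h) = h/6
M(g, L) = -3 + L (M(g, L) = L - 3 = -3 + L)
b(J) = 2*J*(8 + J) (b(J) = ((-3 + 11) + J)*(J + J) = (8 + J)*(2*J) = 2*J*(8 + J))
sqrt(-34445 + b(F(-6))) = sqrt(-34445 + 2*((1/6)*(-6))*(8 + (1/6)*(-6))) = sqrt(-34445 + 2*(-1)*(8 - 1)) = sqrt(-34445 + 2*(-1)*7) = sqrt(-34445 - 14) = sqrt(-34459) = I*sqrt(34459)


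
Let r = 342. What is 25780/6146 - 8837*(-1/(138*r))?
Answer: 635512541/145033308 ≈ 4.3818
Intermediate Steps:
25780/6146 - 8837*(-1/(138*r)) = 25780/6146 - 8837/(342*(-138)) = 25780*(1/6146) - 8837/(-47196) = 12890/3073 - 8837*(-1/47196) = 12890/3073 + 8837/47196 = 635512541/145033308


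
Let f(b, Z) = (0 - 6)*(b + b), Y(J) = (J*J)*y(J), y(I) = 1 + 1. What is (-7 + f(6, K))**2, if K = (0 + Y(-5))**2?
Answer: 6241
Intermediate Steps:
y(I) = 2
Y(J) = 2*J**2 (Y(J) = (J*J)*2 = J**2*2 = 2*J**2)
K = 2500 (K = (0 + 2*(-5)**2)**2 = (0 + 2*25)**2 = (0 + 50)**2 = 50**2 = 2500)
f(b, Z) = -12*b
(-7 + f(6, K))**2 = (-7 - 12*6)**2 = (-7 - 72)**2 = (-79)**2 = 6241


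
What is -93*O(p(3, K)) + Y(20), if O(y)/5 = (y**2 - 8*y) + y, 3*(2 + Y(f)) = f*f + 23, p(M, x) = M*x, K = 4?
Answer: -27761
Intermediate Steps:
Y(f) = 17/3 + f**2/3 (Y(f) = -2 + (f*f + 23)/3 = -2 + (f**2 + 23)/3 = -2 + (23 + f**2)/3 = -2 + (23/3 + f**2/3) = 17/3 + f**2/3)
O(y) = -35*y + 5*y**2 (O(y) = 5*((y**2 - 8*y) + y) = 5*(y**2 - 7*y) = -35*y + 5*y**2)
-93*O(p(3, K)) + Y(20) = -465*3*4*(-7 + 3*4) + (17/3 + (1/3)*20**2) = -465*12*(-7 + 12) + (17/3 + (1/3)*400) = -465*12*5 + (17/3 + 400/3) = -93*300 + 139 = -27900 + 139 = -27761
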